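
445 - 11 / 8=3549 / 8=443.62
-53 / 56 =-0.95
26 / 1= 26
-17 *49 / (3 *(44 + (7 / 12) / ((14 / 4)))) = -1666 / 265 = -6.29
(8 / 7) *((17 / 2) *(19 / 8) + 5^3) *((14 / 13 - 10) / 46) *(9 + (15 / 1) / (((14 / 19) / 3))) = -2873349 / 1274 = -2255.38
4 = 4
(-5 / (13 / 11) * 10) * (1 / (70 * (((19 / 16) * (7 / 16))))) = -14080 / 12103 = -1.16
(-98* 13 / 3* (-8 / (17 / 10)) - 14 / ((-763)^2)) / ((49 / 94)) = 796779770572 / 207834333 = 3833.73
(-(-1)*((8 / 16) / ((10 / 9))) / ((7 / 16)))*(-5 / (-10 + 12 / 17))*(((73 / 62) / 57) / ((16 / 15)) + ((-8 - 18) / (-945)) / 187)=64991023 / 6019250160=0.01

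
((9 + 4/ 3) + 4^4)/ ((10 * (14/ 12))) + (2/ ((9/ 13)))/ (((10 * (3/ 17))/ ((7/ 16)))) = 355997/ 15120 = 23.54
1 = 1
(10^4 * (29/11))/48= 18125/33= 549.24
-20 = -20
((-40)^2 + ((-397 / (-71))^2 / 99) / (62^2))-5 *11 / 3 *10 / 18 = 9149620641527 / 5755148388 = 1589.81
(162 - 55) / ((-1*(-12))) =107 / 12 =8.92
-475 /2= -237.50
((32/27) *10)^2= 102400/729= 140.47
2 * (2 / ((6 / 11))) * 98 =718.67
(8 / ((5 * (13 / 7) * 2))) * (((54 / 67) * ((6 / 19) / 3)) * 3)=9072 / 82745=0.11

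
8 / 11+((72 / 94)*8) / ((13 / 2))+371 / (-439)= 2433845 / 2950519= 0.82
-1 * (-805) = 805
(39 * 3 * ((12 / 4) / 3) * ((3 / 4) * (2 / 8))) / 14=351 / 224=1.57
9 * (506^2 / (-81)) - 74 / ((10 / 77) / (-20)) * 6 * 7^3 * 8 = 1688357660 / 9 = 187595295.56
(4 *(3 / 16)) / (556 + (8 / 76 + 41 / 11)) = 627 / 468020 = 0.00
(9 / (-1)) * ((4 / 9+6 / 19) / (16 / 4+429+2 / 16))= -208 / 13167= -0.02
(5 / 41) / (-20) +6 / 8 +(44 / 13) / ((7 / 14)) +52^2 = 2890473 / 1066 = 2711.51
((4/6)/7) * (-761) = -72.48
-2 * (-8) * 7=112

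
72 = 72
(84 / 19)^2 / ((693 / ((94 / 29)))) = 10528 / 115159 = 0.09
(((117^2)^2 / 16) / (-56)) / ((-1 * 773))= 187388721 / 692608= 270.56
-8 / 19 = -0.42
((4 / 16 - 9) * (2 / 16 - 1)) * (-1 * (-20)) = 1225 / 8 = 153.12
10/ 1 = 10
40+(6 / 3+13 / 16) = 685 / 16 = 42.81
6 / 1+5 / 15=19 / 3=6.33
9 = 9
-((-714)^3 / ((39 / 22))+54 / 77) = 205535472210 / 1001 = 205330142.07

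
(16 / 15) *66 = 352 / 5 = 70.40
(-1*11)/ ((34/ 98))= -539/ 17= -31.71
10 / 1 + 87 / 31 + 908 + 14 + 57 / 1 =30746 / 31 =991.81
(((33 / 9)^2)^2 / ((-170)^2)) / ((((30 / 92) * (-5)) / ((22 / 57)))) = -3704173 / 2501836875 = -0.00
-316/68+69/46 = -107/34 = -3.15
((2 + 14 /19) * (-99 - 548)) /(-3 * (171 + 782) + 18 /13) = 437372 /705831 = 0.62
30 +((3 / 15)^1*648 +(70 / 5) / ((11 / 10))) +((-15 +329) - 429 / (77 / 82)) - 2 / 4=22307 / 770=28.97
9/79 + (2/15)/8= 619/4740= 0.13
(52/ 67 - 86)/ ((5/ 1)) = -1142/ 67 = -17.04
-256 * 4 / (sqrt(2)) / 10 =-256 * sqrt(2) / 5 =-72.41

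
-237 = -237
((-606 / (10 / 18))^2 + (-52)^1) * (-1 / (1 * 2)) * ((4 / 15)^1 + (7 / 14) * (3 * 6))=-2067264712 / 375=-5512705.90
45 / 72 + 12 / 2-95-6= -755 / 8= -94.38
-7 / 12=-0.58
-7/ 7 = -1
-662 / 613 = -1.08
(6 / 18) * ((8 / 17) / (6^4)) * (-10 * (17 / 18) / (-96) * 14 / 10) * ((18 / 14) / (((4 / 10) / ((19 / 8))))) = 95 / 746496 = 0.00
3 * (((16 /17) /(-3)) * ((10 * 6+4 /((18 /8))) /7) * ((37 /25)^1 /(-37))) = 8896 /26775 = 0.33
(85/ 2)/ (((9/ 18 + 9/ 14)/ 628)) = 93415/ 4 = 23353.75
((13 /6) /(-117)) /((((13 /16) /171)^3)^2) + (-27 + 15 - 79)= -7767885198081803203 /4826809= -1609321023077.94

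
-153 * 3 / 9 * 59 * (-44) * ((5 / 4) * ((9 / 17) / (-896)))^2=3942675 / 54591488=0.07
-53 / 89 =-0.60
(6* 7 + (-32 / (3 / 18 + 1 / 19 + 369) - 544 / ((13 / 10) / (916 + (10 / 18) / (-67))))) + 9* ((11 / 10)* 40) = -126328270424530 / 329951349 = -382869.39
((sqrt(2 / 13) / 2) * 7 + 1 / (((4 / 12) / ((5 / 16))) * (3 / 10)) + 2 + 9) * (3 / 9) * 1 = 7 * sqrt(26) / 78 + 113 / 24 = 5.17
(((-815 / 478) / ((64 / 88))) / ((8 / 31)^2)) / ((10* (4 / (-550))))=473845075 / 978944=484.04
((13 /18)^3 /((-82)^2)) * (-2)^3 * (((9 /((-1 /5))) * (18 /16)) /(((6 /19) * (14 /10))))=1043575 /20333376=0.05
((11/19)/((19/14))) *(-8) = -1232/361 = -3.41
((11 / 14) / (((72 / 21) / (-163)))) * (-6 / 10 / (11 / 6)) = 489 / 40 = 12.22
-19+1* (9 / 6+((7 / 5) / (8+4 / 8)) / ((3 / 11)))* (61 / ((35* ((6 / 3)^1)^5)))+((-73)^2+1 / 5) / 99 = 73188581 / 2094400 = 34.94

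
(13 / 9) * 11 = 143 / 9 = 15.89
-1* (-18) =18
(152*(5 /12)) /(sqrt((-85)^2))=38 /51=0.75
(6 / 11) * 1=0.55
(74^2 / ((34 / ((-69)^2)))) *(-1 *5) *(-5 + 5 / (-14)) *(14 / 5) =977671350 / 17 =57510079.41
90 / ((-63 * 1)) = -10 / 7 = -1.43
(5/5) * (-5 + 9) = 4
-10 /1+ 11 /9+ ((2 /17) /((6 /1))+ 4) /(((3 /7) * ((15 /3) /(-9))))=-3926 /153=-25.66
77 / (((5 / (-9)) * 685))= -0.20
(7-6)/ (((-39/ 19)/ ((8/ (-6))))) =76/ 117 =0.65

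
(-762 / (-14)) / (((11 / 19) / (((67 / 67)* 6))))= 43434 / 77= 564.08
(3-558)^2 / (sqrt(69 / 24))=616050 *sqrt(46) / 23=181663.23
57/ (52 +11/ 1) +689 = 14488/ 21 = 689.90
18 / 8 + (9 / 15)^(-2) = 181 / 36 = 5.03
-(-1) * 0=0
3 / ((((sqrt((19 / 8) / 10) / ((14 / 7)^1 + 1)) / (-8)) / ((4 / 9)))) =-128 * sqrt(95) / 19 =-65.66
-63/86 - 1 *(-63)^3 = 21503979/86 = 250046.27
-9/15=-3/5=-0.60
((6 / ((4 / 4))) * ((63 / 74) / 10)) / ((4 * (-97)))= -189 / 143560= -0.00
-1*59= -59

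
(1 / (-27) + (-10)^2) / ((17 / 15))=13495 / 153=88.20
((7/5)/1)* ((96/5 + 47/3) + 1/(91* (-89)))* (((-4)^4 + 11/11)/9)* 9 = 1088590834/86775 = 12544.98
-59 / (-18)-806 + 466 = -6061 / 18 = -336.72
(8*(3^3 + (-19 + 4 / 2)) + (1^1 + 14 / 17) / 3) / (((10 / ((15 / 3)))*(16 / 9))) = 12333 / 544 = 22.67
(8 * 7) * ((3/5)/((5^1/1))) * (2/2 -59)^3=-32778816/25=-1311152.64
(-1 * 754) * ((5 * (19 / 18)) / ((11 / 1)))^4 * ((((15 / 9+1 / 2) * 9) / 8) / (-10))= 79837902625 / 8197085952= 9.74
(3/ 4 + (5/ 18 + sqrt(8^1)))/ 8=37/ 288 + sqrt(2)/ 4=0.48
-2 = -2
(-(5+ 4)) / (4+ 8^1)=-0.75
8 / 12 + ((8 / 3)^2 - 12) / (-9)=98 / 81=1.21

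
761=761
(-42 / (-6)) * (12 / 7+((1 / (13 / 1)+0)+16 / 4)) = 527 / 13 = 40.54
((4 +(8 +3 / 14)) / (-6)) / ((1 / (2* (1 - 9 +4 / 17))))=3762 / 119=31.61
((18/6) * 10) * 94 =2820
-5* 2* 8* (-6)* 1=480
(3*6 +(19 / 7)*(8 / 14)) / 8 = 479 / 196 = 2.44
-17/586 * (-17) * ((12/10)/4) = 867/5860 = 0.15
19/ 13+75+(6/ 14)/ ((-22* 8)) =76.46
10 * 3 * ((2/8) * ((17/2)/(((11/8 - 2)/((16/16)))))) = -102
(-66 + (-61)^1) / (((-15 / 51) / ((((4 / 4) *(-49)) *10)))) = -211582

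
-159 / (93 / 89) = -4717 / 31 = -152.16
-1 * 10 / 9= -10 / 9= -1.11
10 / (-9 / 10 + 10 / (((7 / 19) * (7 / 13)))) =4900 / 24259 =0.20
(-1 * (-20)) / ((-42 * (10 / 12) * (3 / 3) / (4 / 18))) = -8 / 63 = -0.13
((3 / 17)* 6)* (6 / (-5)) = -108 / 85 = -1.27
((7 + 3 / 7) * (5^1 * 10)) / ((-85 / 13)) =-6760 / 119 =-56.81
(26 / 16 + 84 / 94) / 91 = 947 / 34216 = 0.03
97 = 97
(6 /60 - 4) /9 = -13 /30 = -0.43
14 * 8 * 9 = 1008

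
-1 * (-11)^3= 1331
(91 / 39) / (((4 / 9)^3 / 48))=5103 / 4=1275.75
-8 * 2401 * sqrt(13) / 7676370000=-2401 * sqrt(13) / 959546250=-0.00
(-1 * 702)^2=492804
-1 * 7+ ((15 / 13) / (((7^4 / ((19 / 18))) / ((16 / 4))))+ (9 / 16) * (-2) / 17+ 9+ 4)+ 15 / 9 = 32272451 / 4244968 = 7.60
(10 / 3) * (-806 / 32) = -2015 / 24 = -83.96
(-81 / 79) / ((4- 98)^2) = -81 / 698044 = -0.00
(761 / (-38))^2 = 579121 / 1444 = 401.05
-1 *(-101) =101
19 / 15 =1.27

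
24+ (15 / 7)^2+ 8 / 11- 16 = 7179 / 539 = 13.32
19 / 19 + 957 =958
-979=-979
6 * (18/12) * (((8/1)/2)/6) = 6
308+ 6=314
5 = 5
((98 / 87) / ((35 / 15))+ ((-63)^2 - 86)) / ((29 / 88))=9910648 / 841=11784.36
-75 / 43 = -1.74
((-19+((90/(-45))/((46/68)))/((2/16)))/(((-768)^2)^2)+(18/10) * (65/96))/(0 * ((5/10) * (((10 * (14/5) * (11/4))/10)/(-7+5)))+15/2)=216707943607/1333587345408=0.16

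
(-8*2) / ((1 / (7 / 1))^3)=-5488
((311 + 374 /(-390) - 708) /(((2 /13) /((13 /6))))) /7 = -72059 /90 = -800.66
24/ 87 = 8/ 29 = 0.28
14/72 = 0.19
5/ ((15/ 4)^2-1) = 80/ 209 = 0.38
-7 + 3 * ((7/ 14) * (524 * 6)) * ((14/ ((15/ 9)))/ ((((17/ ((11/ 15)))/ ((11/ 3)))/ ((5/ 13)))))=2655233/ 1105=2402.93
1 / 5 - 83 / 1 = -414 / 5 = -82.80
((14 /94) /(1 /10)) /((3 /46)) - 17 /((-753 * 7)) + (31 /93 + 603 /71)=556990589 /17589327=31.67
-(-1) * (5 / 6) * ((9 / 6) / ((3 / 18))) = 15 / 2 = 7.50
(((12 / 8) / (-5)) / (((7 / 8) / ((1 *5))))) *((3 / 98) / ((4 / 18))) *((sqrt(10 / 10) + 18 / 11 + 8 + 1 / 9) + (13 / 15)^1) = -51741 / 18865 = -2.74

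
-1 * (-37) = 37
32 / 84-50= -1042 / 21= -49.62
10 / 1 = 10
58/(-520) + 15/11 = 3581/2860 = 1.25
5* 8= 40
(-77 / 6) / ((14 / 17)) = -187 / 12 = -15.58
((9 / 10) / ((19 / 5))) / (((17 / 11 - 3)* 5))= -99 / 3040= -0.03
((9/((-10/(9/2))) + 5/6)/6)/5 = -193/1800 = -0.11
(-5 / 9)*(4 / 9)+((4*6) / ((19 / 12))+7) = 33721 / 1539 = 21.91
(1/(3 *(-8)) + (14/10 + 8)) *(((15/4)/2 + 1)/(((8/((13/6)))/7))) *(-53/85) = -31.80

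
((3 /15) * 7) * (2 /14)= 1 /5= 0.20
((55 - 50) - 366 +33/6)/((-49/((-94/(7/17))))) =-568089/343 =-1656.24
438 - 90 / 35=3048 / 7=435.43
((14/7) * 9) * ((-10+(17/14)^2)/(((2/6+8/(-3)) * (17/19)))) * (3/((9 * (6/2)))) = 95247/11662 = 8.17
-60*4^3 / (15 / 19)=-4864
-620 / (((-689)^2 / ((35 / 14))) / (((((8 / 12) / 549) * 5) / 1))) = -15500 / 781865487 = -0.00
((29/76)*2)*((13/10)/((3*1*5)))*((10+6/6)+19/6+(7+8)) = 2639/1368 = 1.93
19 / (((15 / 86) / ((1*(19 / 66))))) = 15523 / 495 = 31.36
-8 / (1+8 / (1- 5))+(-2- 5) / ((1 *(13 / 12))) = 20 / 13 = 1.54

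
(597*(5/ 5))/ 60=199/ 20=9.95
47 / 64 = 0.73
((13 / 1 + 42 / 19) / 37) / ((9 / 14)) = 4046 / 6327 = 0.64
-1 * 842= -842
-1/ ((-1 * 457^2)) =1/ 208849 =0.00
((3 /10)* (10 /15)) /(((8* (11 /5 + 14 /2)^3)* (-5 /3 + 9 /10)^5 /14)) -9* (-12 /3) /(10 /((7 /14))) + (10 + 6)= 6969013236884 /391554926405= 17.80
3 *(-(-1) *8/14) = 12/7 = 1.71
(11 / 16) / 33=1 / 48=0.02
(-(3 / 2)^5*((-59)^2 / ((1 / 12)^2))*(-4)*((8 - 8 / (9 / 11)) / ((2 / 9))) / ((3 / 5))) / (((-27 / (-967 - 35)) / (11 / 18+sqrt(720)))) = -206762487737.54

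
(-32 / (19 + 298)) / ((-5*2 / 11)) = 176 / 1585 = 0.11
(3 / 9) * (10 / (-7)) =-10 / 21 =-0.48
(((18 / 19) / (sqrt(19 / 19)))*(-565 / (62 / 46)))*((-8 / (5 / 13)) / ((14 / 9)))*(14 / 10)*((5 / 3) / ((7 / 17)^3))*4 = 143420138784 / 202027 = 709905.80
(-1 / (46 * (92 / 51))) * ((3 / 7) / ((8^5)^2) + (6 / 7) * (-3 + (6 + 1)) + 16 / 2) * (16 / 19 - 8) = 74474732915241 / 75545253511168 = 0.99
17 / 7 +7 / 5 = 134 / 35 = 3.83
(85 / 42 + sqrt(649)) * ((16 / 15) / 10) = 68 / 315 + 8 * sqrt(649) / 75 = 2.93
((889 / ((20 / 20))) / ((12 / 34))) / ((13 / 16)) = 3100.10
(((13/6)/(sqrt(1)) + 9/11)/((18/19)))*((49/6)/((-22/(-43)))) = 7886501/156816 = 50.29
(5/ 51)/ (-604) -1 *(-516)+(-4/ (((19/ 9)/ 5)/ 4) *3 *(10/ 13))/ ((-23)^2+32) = 43173285503/ 83694468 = 515.84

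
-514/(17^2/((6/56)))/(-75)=257/101150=0.00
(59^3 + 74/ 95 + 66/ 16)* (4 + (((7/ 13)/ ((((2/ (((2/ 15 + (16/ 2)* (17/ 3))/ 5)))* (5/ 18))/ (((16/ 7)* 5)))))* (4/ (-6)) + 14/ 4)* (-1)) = 13894379.09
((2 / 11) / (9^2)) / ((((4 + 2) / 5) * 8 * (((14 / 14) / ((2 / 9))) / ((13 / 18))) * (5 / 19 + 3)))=1235 / 107390448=0.00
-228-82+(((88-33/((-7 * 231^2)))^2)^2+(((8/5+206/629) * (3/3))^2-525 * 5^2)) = 9734388906417136456930802343274/162357942579502191239025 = 59956345.54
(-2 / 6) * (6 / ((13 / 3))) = -6 / 13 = -0.46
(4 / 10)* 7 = 2.80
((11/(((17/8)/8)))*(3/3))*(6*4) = 16896/17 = 993.88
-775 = -775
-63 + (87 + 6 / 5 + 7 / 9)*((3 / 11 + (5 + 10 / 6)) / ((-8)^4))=-8688281 / 138240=-62.85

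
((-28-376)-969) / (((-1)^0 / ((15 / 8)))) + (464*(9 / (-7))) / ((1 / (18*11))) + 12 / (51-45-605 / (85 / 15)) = -3859363687 / 31976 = -120695.64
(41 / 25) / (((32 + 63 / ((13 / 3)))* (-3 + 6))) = 533 / 45375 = 0.01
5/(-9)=-5/9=-0.56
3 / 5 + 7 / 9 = 62 / 45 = 1.38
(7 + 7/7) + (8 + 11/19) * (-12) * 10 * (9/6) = -29188/19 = -1536.21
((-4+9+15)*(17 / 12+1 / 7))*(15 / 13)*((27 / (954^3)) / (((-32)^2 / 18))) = 3275 / 166475452416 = 0.00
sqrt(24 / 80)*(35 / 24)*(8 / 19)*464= 1624*sqrt(30) / 57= 156.05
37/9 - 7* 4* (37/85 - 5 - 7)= 327.92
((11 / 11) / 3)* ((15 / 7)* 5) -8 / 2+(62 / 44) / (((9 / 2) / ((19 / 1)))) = 3826 / 693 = 5.52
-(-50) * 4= 200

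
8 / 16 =1 / 2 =0.50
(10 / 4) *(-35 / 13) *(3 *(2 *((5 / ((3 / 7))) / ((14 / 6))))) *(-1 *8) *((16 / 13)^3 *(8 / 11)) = 688128000 / 314171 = 2190.30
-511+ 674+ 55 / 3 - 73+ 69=532 / 3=177.33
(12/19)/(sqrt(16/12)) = 0.55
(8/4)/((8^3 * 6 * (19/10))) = 5/14592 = 0.00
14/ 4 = 7/ 2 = 3.50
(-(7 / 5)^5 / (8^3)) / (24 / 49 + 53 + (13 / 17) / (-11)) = -154002541 / 783184000000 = -0.00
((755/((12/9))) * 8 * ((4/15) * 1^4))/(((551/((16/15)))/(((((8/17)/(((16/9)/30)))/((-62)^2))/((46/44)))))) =956736/207038801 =0.00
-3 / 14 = -0.21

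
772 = 772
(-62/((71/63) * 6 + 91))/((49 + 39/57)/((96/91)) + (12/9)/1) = -148428/11334613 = -0.01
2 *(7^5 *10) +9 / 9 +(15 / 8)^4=1376884161 / 4096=336153.36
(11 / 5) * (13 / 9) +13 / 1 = 728 / 45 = 16.18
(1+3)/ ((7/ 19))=76/ 7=10.86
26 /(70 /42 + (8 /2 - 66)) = -78 /181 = -0.43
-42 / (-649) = 42 / 649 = 0.06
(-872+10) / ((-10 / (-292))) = -25170.40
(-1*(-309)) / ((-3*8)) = -103 / 8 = -12.88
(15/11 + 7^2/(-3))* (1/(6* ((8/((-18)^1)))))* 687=169689/44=3856.57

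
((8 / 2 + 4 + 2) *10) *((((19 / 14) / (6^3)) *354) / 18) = 28025 / 2268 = 12.36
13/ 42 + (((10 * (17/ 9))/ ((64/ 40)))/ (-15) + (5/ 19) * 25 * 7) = 654641/ 14364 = 45.58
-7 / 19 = -0.37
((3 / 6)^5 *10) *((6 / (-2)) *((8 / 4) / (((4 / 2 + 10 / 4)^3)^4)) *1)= -2560 / 94143178827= -0.00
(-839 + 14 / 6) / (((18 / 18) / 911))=-2286610 / 3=-762203.33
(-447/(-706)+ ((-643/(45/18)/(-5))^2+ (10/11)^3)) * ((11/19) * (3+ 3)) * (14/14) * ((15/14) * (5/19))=13993758415629/5396787550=2592.98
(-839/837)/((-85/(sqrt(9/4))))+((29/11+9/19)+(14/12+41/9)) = 14621416/1652145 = 8.85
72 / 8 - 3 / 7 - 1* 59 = -353 / 7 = -50.43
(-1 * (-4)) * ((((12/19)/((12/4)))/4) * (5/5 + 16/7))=0.69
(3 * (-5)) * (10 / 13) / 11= -150 / 143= -1.05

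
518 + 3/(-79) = 40919/79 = 517.96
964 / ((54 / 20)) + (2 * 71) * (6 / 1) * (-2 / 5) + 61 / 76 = 174827 / 10260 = 17.04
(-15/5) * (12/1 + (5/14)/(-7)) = -3513/98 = -35.85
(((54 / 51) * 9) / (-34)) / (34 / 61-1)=183 / 289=0.63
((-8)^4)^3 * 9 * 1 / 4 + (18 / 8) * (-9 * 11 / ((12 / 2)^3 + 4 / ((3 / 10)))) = 425510999946639 / 2752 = 154618822655.03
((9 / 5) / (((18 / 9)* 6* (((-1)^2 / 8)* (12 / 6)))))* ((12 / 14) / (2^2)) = 9 / 70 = 0.13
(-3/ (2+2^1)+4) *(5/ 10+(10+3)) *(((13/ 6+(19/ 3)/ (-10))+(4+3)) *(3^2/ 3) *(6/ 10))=673.92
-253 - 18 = -271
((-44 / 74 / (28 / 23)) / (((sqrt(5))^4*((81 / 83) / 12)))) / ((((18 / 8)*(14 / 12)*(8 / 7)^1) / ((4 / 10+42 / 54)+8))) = -2477882 / 3371625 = -0.73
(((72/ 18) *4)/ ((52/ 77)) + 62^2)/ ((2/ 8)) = 201120/ 13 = 15470.77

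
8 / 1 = 8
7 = 7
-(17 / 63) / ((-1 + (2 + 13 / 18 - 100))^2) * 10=-6120 / 21905527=-0.00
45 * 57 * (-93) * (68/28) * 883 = -3580798995/7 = -511542713.57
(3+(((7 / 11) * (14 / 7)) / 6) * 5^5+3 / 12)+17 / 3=29559 / 44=671.80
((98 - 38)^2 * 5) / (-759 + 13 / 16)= -288000 / 12131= -23.74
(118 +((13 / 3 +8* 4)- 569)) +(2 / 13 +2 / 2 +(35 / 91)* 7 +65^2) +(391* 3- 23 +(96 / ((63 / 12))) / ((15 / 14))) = 323781 / 65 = 4981.25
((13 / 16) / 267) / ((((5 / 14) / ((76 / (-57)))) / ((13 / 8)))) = -1183 / 64080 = -0.02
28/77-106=-1162/11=-105.64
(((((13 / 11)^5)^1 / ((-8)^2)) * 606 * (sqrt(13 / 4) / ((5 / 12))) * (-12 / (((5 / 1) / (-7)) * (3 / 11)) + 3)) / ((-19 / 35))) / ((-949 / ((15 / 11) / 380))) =9268415793 * sqrt(13) / 786289634240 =0.04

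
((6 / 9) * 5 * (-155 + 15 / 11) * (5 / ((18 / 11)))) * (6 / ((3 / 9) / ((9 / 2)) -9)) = 253500 / 241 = 1051.87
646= 646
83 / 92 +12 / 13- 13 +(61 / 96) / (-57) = -18301559 / 1636128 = -11.19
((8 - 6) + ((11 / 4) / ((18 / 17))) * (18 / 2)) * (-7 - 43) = -5075 / 4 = -1268.75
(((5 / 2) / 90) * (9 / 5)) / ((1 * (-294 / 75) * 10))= -1 / 784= -0.00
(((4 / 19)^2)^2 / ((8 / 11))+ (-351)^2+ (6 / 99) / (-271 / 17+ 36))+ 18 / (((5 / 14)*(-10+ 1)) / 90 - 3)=15356597423426203 / 124652688105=123195.08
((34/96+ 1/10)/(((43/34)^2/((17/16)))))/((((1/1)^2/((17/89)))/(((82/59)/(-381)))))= -373255349/1775600025120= -0.00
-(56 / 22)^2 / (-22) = 392 / 1331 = 0.29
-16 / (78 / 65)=-40 / 3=-13.33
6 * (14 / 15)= 28 / 5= 5.60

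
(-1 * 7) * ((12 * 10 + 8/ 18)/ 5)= -7588/ 45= -168.62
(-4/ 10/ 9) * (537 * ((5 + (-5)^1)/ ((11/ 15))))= 0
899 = 899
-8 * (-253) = 2024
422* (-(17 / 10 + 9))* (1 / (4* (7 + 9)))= -22577 / 320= -70.55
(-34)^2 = 1156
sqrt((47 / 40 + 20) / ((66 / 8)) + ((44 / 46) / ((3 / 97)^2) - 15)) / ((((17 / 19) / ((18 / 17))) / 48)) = 2736*sqrt(470175890) / 33235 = 1785.05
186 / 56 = 93 / 28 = 3.32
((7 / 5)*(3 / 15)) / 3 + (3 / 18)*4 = 19 / 25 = 0.76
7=7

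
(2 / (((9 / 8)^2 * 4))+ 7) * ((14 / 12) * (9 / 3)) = 4193 / 162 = 25.88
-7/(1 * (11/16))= -112/11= -10.18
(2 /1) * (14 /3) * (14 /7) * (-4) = -224 /3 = -74.67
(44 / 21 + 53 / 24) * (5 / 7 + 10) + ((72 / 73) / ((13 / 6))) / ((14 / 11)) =17286231 / 372008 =46.47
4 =4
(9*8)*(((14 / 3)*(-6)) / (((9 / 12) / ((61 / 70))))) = -11712 / 5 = -2342.40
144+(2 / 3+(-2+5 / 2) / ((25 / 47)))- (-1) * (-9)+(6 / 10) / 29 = 594329 / 4350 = 136.63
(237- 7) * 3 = 690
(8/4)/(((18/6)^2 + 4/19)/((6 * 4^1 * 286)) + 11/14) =1825824/718513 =2.54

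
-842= -842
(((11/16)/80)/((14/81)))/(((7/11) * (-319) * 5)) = -0.00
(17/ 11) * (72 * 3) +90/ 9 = 3782/ 11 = 343.82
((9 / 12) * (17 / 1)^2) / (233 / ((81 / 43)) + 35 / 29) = 119799 / 69032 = 1.74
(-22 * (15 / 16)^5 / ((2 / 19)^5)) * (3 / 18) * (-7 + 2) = 34471940765625 / 33554432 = 1027343.89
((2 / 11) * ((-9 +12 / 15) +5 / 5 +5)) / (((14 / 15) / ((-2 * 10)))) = 60 / 7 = 8.57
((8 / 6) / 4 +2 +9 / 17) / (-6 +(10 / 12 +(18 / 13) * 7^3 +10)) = 3796 / 636157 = 0.01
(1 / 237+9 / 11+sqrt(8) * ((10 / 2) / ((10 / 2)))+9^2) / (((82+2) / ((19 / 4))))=19 * sqrt(2) / 168+578987 / 125136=4.79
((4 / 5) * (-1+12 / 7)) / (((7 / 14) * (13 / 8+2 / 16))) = 32 / 49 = 0.65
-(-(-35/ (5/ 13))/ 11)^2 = -8281/ 121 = -68.44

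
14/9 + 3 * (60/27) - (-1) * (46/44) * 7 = 3077/198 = 15.54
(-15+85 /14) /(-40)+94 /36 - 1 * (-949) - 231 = 726601 /1008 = 720.83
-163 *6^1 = -978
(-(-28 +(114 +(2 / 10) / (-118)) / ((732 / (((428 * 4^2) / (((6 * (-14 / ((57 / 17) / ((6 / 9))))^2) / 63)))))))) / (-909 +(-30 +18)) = 206361849713 / 134111912340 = 1.54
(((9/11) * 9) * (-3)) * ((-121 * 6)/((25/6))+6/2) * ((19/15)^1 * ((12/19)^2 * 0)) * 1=0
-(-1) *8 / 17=8 / 17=0.47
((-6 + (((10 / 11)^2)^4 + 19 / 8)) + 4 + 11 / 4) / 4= 6158972025 / 6859484192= 0.90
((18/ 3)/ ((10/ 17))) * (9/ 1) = 459/ 5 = 91.80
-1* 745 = -745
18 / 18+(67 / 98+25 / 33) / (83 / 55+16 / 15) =1.56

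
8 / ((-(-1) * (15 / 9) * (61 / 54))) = 1296 / 305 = 4.25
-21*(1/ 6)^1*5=-35/ 2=-17.50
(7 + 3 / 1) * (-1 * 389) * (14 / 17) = -54460 / 17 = -3203.53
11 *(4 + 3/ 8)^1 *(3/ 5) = 231/ 8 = 28.88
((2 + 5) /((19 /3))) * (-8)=-168 /19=-8.84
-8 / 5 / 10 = -4 / 25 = -0.16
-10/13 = -0.77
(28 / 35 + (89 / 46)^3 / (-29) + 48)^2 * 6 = 1408598631468136443 / 99598546119200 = 14142.76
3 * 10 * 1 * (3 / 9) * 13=130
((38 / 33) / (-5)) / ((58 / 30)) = -38 / 319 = -0.12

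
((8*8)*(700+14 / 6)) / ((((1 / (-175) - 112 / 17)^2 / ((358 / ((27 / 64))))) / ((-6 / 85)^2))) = 15139223142400 / 3463440201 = 4371.15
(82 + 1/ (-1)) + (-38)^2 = 1525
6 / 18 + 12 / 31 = 67 / 93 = 0.72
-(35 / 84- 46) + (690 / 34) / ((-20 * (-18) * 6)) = 111611 / 2448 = 45.59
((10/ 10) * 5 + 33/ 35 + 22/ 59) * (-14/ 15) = -26084/ 4425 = -5.89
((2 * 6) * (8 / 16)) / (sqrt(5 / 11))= 6 * sqrt(55) / 5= 8.90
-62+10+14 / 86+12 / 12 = -2186 / 43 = -50.84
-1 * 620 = -620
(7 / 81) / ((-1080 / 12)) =-7 / 7290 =-0.00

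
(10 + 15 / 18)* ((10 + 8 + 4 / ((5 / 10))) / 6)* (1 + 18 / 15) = 1859 / 18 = 103.28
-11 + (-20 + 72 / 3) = -7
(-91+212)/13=121/13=9.31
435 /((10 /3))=261 /2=130.50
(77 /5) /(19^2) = 77 /1805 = 0.04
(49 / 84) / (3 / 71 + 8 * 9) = 0.01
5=5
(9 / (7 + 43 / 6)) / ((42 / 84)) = 108 / 85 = 1.27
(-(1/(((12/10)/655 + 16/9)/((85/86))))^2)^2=39399522452143261962890625/414102881608748182599844096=0.10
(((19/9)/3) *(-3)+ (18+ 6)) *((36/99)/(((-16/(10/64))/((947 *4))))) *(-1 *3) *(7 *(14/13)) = 45706955/6864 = 6658.94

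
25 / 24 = 1.04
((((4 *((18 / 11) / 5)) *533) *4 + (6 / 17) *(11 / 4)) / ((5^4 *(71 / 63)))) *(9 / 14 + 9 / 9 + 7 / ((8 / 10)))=13673670669 / 331925000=41.20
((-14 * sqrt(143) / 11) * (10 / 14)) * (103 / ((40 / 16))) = -412 * sqrt(143) / 11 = -447.89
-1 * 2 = -2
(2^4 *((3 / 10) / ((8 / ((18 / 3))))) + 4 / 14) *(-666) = -90576 / 35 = -2587.89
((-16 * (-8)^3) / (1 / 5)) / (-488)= -83.93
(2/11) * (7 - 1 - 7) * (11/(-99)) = 2/99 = 0.02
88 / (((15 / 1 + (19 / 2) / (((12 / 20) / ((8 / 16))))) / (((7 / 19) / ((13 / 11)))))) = 7392 / 6175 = 1.20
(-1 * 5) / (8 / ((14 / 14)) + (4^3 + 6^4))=-5 / 1368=-0.00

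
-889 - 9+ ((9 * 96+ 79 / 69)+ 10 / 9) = -31.74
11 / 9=1.22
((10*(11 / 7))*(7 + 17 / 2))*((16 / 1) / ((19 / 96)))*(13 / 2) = 17022720 / 133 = 127990.38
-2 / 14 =-1 / 7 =-0.14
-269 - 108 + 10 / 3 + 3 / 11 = -12322 / 33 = -373.39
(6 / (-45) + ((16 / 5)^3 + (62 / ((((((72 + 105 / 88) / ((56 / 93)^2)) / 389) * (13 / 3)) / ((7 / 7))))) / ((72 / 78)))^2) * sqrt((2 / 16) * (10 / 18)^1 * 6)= 98981108583028334393 * sqrt(15) / 151375742227546875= 2532.45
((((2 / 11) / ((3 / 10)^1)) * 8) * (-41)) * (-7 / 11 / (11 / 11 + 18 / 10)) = 16400 / 363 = 45.18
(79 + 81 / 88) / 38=7033 / 3344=2.10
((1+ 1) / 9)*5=10 / 9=1.11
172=172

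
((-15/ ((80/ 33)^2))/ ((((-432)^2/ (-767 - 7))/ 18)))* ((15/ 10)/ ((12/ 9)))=0.21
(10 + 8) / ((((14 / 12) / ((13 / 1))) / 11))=15444 / 7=2206.29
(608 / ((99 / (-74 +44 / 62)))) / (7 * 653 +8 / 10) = -6906880 / 70154271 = -0.10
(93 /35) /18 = 31 /210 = 0.15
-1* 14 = -14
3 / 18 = 1 / 6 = 0.17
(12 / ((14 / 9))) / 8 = 0.96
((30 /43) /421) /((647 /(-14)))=-420 /11712641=-0.00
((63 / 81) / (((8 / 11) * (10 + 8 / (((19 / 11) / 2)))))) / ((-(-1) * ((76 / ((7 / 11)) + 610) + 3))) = 10241 / 135106704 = 0.00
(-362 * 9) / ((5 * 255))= -1086 / 425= -2.56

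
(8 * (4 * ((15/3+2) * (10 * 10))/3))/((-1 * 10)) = -2240/3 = -746.67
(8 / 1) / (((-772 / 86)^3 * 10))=-79507 / 71890570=-0.00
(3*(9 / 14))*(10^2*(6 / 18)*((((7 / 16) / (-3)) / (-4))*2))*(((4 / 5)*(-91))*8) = -2730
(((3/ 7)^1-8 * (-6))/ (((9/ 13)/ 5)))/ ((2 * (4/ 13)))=95485/ 168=568.36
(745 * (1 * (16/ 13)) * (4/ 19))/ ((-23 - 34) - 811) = -11920/ 53599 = -0.22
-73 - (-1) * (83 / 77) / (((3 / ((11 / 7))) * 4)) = -42841 / 588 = -72.86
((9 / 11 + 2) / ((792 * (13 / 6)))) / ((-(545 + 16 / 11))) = -31 / 10314876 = -0.00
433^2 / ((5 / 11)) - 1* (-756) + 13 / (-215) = 88844824 / 215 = 413231.74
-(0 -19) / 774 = 19 / 774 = 0.02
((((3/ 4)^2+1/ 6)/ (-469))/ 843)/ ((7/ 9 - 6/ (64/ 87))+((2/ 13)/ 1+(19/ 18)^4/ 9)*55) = -170586/ 801894212579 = -0.00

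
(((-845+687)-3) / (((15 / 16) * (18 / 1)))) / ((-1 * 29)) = 1288 / 3915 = 0.33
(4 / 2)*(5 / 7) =10 / 7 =1.43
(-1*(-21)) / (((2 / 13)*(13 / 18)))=189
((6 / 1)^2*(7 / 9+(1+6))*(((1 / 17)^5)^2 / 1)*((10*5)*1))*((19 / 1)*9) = 2394000 / 2015993900449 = 0.00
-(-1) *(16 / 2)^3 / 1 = 512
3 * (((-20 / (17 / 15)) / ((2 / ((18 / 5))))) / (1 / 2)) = -3240 / 17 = -190.59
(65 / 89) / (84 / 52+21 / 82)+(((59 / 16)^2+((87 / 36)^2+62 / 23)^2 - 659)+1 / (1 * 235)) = -8729047191628301 / 15256684679040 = -572.15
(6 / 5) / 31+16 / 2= 1246 / 155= 8.04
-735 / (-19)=735 / 19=38.68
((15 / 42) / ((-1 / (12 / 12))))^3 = -125 / 2744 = -0.05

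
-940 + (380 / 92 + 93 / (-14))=-303489 / 322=-942.51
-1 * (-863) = 863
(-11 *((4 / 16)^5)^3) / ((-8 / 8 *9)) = 11 / 9663676416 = 0.00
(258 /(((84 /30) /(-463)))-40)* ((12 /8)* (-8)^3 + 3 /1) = 32667139.29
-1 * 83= -83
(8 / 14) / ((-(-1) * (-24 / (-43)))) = 43 / 42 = 1.02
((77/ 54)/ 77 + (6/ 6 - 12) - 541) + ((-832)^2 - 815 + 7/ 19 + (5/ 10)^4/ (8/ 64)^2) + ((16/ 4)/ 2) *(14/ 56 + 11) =354423434/ 513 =690883.89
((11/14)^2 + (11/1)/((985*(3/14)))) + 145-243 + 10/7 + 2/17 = -95.78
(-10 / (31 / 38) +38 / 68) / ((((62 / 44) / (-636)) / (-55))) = -4744722180 / 16337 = -290428.00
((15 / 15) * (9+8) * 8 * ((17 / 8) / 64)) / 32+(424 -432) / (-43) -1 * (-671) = 59119755 / 88064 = 671.33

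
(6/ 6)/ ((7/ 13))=1.86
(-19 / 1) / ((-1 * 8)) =19 / 8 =2.38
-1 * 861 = -861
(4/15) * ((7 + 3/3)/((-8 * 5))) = -0.05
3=3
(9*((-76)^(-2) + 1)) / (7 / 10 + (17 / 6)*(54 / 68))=3.05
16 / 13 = 1.23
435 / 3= 145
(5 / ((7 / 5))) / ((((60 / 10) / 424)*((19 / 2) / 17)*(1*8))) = 22525 / 399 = 56.45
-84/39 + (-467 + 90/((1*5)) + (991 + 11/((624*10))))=259127/480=539.85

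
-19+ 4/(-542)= -5151/271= -19.01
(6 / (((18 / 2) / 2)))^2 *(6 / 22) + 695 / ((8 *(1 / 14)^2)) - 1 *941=1061741 / 66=16086.98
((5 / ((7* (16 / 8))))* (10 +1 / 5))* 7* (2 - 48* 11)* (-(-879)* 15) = -176850405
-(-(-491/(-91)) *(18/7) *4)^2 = -1249763904/405769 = -3079.99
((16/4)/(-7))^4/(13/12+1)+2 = 123122/60025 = 2.05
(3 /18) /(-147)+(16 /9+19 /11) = 33995 /9702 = 3.50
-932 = -932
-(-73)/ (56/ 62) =2263/ 28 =80.82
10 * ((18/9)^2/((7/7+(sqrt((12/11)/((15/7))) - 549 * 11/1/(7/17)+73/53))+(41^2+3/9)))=-35380915924200/11483258488633963 - 99101520 * sqrt(385)/11483258488633963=-0.00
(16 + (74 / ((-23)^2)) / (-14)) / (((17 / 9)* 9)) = 3483 / 3703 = 0.94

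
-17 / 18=-0.94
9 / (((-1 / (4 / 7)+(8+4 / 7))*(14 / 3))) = 54 / 191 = 0.28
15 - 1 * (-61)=76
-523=-523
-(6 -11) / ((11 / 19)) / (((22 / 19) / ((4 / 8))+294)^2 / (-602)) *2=-2064559 / 17433295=-0.12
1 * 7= 7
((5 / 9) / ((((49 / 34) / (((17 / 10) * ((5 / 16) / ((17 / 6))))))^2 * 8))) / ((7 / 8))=1445 / 1075648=0.00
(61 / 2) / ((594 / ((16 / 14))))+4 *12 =99914 / 2079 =48.06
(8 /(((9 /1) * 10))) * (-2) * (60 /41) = -32 /123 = -0.26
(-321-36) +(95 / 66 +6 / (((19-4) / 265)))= -16471 / 66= -249.56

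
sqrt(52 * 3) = 2 * sqrt(39) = 12.49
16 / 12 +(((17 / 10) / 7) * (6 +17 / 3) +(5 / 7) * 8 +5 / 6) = 75 / 7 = 10.71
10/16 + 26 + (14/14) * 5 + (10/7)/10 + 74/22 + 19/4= 24567/616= 39.88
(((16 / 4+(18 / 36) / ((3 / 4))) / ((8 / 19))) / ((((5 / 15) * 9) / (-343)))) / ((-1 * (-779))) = -2401 / 1476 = -1.63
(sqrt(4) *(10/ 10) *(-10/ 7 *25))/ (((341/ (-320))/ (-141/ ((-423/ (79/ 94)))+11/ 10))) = 4448000/ 48081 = 92.51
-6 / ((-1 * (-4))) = -3 / 2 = -1.50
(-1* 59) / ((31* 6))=-59 / 186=-0.32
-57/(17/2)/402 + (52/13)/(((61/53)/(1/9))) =231037/625311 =0.37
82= 82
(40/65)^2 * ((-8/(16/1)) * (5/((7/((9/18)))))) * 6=-480/1183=-0.41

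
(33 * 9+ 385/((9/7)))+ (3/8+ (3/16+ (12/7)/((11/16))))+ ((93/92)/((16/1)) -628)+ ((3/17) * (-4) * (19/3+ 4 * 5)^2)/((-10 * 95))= -229993923601/8237275200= -27.92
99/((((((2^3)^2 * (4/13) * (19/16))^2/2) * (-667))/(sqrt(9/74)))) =-50193 * sqrt(74)/2280734464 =-0.00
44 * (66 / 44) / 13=66 / 13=5.08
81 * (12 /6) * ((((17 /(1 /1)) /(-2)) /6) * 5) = -2295 /2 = -1147.50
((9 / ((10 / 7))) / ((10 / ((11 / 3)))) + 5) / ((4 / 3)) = 2193 / 400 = 5.48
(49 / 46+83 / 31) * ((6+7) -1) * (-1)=-32022 / 713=-44.91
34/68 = 1/2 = 0.50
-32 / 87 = -0.37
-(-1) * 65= 65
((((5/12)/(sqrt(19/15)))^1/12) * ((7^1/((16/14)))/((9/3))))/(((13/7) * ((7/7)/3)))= 0.10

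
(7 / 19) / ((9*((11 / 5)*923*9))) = 35 / 15625467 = 0.00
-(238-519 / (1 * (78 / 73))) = 247.73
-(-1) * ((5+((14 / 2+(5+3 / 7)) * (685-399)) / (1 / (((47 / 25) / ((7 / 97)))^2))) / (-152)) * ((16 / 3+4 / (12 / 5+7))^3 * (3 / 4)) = -25226056240491026 / 11096083125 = -2273419.90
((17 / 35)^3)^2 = 24137569 / 1838265625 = 0.01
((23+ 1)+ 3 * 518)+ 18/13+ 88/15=309124/195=1585.25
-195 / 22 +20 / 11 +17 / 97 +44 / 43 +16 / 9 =-3360551 / 825858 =-4.07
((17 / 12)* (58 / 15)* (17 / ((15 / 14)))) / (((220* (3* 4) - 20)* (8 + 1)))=58667 / 15916500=0.00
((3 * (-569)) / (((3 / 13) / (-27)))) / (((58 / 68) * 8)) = 3395223 / 116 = 29269.16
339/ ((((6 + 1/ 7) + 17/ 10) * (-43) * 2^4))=-3955/ 62952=-0.06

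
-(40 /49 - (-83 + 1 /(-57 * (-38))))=-8895713 /106134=-83.82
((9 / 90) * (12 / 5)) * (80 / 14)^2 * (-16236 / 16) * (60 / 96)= -243540 / 49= -4970.20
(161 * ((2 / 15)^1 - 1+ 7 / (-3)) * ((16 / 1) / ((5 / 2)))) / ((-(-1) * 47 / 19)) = -1566208 / 1175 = -1332.94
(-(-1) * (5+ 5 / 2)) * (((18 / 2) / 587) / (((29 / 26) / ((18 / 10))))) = 3159 / 17023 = 0.19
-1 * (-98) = 98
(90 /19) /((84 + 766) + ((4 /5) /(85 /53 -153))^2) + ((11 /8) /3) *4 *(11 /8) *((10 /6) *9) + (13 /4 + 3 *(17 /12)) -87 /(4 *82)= 48017584768087421 /1065806209971376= 45.05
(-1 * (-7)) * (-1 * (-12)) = 84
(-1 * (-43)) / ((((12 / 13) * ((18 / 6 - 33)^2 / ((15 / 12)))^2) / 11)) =6149 / 6220800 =0.00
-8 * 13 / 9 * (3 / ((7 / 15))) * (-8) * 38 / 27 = 158080 / 189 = 836.40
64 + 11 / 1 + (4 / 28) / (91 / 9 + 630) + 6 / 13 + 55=68394709 / 524251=130.46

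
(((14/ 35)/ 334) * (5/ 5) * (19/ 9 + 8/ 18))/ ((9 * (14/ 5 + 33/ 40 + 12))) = 184/ 8454375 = 0.00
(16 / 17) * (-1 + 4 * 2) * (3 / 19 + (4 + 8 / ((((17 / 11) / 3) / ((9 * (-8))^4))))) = 15097517460368 / 5491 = 2749502360.29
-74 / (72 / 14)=-259 / 18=-14.39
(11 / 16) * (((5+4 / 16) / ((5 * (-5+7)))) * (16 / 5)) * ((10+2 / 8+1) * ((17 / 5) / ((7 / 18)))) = 45441 / 400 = 113.60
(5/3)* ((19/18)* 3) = 95/18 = 5.28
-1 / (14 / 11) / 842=-11 / 11788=-0.00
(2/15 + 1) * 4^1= 4.53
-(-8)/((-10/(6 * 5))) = -24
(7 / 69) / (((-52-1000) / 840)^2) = 102900 / 1590887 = 0.06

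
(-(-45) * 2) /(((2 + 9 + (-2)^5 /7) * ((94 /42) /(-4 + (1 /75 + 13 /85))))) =-10192 /425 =-23.98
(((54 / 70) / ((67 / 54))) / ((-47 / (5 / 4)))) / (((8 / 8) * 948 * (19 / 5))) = -1215 / 264692344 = -0.00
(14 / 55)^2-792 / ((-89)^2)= -0.04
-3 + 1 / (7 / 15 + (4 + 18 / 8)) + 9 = 2478 / 403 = 6.15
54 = 54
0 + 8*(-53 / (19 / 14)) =-5936 / 19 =-312.42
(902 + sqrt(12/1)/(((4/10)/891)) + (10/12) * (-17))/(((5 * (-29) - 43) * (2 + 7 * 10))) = -495 * sqrt(3)/1504 - 5327/81216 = -0.64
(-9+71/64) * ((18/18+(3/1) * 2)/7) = -505/64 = -7.89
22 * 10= 220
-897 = -897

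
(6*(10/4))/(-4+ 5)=15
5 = 5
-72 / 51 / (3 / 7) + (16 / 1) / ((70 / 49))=672 / 85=7.91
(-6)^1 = -6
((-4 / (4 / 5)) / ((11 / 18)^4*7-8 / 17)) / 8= -1.24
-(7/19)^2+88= 31719/361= 87.86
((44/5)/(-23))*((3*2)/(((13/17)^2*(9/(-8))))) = 3.49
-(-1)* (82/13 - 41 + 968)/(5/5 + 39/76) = 922108/1495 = 616.79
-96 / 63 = -32 / 21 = -1.52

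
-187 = -187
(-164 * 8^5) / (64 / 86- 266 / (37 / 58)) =2137489408 / 165555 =12911.05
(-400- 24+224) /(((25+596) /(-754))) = 150800 /621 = 242.83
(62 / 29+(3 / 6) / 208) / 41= 25821 / 494624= 0.05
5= 5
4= 4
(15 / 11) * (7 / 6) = 35 / 22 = 1.59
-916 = -916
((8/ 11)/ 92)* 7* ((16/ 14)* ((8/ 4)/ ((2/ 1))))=16/ 253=0.06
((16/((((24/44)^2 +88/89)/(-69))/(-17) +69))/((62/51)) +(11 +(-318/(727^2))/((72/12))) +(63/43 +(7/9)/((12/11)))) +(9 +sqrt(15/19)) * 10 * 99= 990 * sqrt(285)/19 +13762980402411499150787/1542352539203020260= 9803.01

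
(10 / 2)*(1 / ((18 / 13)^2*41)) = 845 / 13284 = 0.06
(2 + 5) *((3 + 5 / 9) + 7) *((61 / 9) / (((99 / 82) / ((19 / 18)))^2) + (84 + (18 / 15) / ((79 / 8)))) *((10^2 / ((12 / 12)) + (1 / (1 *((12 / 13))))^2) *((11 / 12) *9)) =5507616.00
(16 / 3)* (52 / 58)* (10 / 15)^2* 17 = 28288 / 783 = 36.13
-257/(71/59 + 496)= -15163/29335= -0.52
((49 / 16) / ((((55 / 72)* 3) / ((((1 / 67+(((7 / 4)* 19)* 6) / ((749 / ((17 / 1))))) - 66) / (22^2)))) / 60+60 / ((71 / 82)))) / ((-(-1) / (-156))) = -6.92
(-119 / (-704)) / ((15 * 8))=119 / 84480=0.00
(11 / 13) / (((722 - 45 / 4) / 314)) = 13816 / 36959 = 0.37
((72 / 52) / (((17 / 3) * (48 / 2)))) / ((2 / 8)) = 9 / 221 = 0.04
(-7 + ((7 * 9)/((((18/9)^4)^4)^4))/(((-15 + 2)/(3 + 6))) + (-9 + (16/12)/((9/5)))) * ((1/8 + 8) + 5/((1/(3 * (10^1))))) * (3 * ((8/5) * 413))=-10323592743169536788235045845/2158269056624017539072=-4783274.22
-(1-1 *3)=2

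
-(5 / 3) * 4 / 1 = -20 / 3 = -6.67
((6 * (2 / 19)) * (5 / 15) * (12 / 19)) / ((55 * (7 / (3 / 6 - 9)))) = -408 / 138985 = -0.00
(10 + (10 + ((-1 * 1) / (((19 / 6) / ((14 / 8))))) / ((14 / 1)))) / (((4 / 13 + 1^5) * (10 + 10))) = 19721 / 25840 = 0.76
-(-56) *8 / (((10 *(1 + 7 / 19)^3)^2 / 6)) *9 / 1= 8891671509 / 241340450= 36.84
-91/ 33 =-2.76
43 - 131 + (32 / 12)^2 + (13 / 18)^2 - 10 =-29279 / 324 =-90.37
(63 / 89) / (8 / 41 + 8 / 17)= 1.06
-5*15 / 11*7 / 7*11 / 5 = -15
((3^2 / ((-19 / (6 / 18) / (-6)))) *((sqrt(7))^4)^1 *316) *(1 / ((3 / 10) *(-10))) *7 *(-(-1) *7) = -4552296 / 19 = -239594.53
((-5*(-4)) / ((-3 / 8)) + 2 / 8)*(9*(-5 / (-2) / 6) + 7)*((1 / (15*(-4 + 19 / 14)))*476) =22816703 / 3330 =6851.86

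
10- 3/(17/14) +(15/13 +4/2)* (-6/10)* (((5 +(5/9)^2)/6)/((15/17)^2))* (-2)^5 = 307498208/4027725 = 76.35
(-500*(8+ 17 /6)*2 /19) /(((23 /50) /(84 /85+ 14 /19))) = -905450000 /423453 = -2138.25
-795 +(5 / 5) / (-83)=-65986 / 83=-795.01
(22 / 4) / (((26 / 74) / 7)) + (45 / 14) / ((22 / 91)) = 70283 / 572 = 122.87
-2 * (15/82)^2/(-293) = 225/985066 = 0.00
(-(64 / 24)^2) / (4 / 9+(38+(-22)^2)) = -0.01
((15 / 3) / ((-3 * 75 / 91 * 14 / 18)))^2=169 / 25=6.76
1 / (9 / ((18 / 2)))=1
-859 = -859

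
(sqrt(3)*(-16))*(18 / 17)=-288*sqrt(3) / 17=-29.34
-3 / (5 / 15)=-9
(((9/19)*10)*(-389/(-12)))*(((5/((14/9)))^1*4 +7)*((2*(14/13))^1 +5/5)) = 33253665/3458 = 9616.44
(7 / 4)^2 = 49 / 16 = 3.06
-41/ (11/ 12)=-492/ 11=-44.73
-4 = -4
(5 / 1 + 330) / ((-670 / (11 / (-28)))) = 11 / 56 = 0.20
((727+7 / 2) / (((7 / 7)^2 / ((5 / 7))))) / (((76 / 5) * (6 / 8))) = 12175 / 266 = 45.77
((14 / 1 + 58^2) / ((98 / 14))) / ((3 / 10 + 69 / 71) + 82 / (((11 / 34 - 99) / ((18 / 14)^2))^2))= 617313683809900 / 1656386139473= 372.69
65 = 65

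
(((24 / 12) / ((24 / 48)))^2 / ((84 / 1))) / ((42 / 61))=122 / 441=0.28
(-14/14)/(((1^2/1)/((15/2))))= -15/2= -7.50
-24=-24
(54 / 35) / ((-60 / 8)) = -36 / 175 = -0.21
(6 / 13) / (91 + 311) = 1 / 871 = 0.00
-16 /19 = -0.84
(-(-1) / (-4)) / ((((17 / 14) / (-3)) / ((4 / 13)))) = 42 / 221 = 0.19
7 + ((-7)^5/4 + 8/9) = -150979/36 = -4193.86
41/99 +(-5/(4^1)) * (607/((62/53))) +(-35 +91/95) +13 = -1560954763/2332440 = -669.24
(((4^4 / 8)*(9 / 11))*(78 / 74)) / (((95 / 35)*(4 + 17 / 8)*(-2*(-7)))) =0.12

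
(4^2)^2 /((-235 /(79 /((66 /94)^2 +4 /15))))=-2851584 /25171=-113.29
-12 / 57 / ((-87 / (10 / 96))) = 0.00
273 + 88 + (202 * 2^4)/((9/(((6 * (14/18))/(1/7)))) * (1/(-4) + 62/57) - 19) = 26393337/139793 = 188.80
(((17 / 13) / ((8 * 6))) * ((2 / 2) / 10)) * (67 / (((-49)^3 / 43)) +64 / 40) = 5251793 / 1223549600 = 0.00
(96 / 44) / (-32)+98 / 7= 13.93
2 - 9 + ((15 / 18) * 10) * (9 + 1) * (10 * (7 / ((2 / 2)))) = 17479 / 3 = 5826.33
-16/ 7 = -2.29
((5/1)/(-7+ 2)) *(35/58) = -35/58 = -0.60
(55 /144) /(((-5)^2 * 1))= 11 /720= 0.02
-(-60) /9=20 /3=6.67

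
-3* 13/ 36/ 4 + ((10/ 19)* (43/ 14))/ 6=-0.00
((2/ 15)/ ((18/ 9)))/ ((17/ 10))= 2/ 51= 0.04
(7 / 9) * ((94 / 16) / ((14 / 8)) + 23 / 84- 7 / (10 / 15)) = -577 / 108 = -5.34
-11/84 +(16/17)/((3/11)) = 4741/1428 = 3.32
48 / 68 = 12 / 17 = 0.71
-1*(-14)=14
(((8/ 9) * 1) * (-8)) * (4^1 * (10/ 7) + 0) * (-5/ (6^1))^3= 40000/ 1701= 23.52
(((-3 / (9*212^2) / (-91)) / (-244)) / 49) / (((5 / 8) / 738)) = -123 / 15280903820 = -0.00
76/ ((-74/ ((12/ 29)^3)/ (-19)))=1247616/ 902393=1.38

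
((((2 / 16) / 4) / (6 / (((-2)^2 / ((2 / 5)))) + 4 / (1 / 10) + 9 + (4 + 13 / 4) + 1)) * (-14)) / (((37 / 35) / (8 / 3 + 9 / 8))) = -0.03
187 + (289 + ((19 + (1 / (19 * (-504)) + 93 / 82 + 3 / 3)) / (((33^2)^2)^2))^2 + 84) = 170744629798977017072995623623289943129 / 304901124641030387630349204953103936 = 560.00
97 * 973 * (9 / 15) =283143 / 5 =56628.60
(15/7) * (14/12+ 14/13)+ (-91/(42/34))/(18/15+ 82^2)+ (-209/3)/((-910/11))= 15224761/2699970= 5.64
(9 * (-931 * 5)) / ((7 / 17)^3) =-4200615 / 7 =-600087.86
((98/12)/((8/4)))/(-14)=-7/24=-0.29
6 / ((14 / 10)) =4.29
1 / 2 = 0.50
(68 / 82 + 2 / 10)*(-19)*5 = -4009 / 41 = -97.78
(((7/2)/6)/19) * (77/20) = 539/4560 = 0.12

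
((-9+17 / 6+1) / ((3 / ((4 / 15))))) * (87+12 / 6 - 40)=-3038 / 135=-22.50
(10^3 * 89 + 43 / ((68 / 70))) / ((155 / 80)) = 24220040 / 527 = 45958.33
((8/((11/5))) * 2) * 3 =240/11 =21.82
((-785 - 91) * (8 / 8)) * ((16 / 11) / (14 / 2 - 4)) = -4672 / 11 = -424.73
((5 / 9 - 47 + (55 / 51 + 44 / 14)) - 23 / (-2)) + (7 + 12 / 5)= -228371 / 10710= -21.32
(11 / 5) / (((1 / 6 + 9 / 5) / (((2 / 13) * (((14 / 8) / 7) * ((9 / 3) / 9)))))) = 11 / 767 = 0.01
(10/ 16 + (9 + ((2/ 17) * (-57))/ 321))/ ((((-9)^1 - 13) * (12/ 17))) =-139759/ 225984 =-0.62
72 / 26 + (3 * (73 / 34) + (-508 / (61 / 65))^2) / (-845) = -36775665739 / 106904330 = -344.01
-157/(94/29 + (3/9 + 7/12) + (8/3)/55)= -3004980/80513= -37.32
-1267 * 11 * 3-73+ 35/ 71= -2973729/ 71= -41883.51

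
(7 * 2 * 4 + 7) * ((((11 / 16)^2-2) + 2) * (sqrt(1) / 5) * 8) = 7623 / 160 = 47.64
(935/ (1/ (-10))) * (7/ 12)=-32725/ 6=-5454.17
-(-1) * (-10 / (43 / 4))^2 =1600 / 1849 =0.87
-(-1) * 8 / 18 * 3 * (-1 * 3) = -4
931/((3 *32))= 9.70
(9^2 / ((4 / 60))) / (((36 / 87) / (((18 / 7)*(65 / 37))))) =6870825 / 518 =13264.14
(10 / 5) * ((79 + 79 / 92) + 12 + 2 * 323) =1475.72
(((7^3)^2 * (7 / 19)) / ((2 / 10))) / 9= 4117715 / 171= 24080.20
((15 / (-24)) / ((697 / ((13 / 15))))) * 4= -13 / 4182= -0.00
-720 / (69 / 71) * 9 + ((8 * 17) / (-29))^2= -128550352 / 19343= -6645.83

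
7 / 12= 0.58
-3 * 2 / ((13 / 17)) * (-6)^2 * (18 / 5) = -66096 / 65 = -1016.86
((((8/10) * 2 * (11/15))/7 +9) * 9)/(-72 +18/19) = -91447/78750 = -1.16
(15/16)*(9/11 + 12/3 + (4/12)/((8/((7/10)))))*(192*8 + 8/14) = 34411133/4928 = 6982.78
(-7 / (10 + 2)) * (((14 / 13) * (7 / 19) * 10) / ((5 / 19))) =-343 / 39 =-8.79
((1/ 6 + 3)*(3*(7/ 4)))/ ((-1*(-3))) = 133/ 24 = 5.54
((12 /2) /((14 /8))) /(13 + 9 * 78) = 24 /5005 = 0.00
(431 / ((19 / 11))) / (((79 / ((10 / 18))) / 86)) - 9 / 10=20264719 / 135090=150.01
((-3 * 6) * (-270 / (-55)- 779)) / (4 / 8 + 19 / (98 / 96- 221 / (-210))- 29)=-355892940 / 493867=-720.63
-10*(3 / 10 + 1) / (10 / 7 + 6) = -7 / 4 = -1.75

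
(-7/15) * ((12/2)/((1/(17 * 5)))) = -238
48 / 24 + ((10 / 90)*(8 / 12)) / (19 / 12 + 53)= 11798 / 5895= 2.00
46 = 46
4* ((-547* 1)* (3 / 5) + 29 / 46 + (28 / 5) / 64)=-602567 / 460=-1309.93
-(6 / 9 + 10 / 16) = -31 / 24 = -1.29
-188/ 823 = -0.23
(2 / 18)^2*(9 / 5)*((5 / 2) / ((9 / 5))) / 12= 5 / 1944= 0.00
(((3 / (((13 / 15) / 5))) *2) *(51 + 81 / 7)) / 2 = 98550 / 91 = 1082.97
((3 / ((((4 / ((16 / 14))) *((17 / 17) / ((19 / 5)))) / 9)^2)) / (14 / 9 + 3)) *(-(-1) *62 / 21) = 65265912 / 351575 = 185.64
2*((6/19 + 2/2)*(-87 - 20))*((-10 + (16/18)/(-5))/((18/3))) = 245030/513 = 477.64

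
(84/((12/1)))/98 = 0.07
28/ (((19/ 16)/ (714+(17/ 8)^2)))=321895/ 19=16941.84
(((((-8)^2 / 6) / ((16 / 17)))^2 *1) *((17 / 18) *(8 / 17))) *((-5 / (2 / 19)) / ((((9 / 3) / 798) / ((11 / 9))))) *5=-3213333200 / 729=-4407864.47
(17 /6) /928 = 17 /5568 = 0.00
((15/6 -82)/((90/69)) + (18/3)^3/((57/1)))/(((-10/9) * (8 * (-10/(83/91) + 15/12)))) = -5408529/8170000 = -0.66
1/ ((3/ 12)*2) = 2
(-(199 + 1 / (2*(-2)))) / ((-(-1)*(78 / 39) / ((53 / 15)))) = -351.12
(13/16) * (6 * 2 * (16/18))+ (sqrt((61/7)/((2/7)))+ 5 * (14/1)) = sqrt(122)/2+ 236/3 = 84.19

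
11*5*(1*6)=330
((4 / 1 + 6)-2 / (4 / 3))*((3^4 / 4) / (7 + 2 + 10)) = 1377 / 152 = 9.06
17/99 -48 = -4735/99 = -47.83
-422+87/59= -24811/59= -420.53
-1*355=-355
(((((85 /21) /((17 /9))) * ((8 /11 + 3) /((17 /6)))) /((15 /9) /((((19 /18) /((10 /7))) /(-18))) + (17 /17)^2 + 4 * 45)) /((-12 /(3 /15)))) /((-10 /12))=7011 /17459255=0.00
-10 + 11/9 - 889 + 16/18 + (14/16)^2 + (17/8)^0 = -895.12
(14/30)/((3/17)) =119/45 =2.64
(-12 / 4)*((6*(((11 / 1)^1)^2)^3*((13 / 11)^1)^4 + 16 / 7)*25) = -10886026350 / 7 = -1555146621.43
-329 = -329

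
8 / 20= 0.40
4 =4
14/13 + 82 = 1080/13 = 83.08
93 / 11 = 8.45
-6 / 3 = -2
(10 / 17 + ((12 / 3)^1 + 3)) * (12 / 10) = 774 / 85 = 9.11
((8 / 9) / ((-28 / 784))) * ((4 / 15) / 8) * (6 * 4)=-896 / 45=-19.91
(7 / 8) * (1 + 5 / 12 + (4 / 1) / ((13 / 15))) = 6587 / 1248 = 5.28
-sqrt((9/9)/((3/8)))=-1.63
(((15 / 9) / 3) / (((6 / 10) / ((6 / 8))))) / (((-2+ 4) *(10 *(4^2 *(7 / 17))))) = 85 / 16128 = 0.01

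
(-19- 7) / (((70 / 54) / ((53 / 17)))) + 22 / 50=-184721 / 2975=-62.09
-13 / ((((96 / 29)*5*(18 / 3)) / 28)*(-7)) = 377 / 720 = 0.52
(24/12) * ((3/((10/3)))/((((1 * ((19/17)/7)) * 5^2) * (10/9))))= 9639/23750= 0.41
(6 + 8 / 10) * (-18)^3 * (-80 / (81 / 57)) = 2232576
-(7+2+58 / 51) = -517 / 51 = -10.14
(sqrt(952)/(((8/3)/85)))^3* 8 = 1973183625* sqrt(238)/4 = 7610198589.21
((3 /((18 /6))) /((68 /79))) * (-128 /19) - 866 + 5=-280631 /323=-868.83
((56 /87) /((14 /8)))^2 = 1024 /7569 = 0.14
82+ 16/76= 1562/19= 82.21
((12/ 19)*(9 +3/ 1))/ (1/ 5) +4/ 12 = 2179/ 57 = 38.23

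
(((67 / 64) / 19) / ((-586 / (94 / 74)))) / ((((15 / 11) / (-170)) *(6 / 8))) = 588863 / 29660976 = 0.02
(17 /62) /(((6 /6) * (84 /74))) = 629 /2604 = 0.24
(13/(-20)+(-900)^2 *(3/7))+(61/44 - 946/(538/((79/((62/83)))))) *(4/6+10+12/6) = 13283990952193/38526180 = 344804.26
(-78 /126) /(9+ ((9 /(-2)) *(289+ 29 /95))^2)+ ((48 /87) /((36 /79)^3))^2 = 2892046603715714965747 /85077315742012381872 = 33.99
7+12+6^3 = 235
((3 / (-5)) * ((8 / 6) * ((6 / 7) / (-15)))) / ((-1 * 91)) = -8 / 15925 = -0.00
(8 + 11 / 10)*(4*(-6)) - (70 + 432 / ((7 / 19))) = -51134 / 35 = -1460.97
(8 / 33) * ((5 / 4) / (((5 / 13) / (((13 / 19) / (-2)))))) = -169 / 627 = -0.27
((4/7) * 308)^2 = 30976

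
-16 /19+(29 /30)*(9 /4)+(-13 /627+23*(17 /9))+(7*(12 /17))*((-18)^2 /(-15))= -79268177 /1279080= -61.97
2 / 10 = 1 / 5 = 0.20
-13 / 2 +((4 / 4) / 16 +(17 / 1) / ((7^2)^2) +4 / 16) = -237427 / 38416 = -6.18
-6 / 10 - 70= -70.60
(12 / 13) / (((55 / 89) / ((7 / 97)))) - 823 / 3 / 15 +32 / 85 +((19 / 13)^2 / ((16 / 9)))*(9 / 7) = -50242934741 / 3090014928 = -16.26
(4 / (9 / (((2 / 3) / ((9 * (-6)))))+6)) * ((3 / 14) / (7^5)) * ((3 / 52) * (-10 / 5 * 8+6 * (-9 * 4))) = 348 / 368594317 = 0.00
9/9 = 1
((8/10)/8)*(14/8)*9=63/40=1.58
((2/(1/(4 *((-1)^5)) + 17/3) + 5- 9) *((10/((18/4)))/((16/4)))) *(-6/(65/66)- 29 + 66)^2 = -952515116/494325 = -1926.90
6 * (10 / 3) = 20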